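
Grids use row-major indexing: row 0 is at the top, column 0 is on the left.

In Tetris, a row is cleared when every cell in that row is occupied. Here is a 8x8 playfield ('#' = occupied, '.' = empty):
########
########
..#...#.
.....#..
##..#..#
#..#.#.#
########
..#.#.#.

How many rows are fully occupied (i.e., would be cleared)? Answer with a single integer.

Check each row:
  row 0: 0 empty cells -> FULL (clear)
  row 1: 0 empty cells -> FULL (clear)
  row 2: 6 empty cells -> not full
  row 3: 7 empty cells -> not full
  row 4: 4 empty cells -> not full
  row 5: 4 empty cells -> not full
  row 6: 0 empty cells -> FULL (clear)
  row 7: 5 empty cells -> not full
Total rows cleared: 3

Answer: 3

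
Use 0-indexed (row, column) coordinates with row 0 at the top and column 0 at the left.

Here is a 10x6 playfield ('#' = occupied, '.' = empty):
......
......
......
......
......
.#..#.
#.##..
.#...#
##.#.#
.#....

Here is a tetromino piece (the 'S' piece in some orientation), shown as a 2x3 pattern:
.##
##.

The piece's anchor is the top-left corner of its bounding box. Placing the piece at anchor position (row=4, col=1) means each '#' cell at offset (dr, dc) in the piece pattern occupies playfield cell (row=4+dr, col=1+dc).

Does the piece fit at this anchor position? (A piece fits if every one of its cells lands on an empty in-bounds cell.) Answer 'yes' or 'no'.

Check each piece cell at anchor (4, 1):
  offset (0,1) -> (4,2): empty -> OK
  offset (0,2) -> (4,3): empty -> OK
  offset (1,0) -> (5,1): occupied ('#') -> FAIL
  offset (1,1) -> (5,2): empty -> OK
All cells valid: no

Answer: no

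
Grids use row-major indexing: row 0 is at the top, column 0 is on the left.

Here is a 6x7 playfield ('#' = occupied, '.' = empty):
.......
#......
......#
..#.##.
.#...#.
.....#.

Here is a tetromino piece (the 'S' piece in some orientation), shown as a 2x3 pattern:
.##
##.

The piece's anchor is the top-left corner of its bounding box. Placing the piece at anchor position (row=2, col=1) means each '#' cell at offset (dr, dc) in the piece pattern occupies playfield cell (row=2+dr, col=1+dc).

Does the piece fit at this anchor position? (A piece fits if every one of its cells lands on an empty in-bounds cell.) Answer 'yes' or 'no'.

Answer: no

Derivation:
Check each piece cell at anchor (2, 1):
  offset (0,1) -> (2,2): empty -> OK
  offset (0,2) -> (2,3): empty -> OK
  offset (1,0) -> (3,1): empty -> OK
  offset (1,1) -> (3,2): occupied ('#') -> FAIL
All cells valid: no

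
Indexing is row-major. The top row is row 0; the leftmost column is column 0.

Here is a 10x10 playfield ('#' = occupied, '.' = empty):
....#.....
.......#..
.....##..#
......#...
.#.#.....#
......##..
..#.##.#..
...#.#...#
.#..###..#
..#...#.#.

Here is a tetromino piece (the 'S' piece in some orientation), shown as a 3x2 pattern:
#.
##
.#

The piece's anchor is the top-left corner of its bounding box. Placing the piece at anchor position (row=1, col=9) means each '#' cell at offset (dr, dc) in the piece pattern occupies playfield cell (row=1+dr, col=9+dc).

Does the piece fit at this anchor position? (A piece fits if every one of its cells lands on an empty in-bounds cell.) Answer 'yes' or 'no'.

Answer: no

Derivation:
Check each piece cell at anchor (1, 9):
  offset (0,0) -> (1,9): empty -> OK
  offset (1,0) -> (2,9): occupied ('#') -> FAIL
  offset (1,1) -> (2,10): out of bounds -> FAIL
  offset (2,1) -> (3,10): out of bounds -> FAIL
All cells valid: no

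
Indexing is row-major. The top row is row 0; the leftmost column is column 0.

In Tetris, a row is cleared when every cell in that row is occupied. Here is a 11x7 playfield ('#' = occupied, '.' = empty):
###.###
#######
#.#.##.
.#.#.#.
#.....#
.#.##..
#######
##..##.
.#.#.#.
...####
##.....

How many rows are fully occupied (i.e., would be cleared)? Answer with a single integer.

Check each row:
  row 0: 1 empty cell -> not full
  row 1: 0 empty cells -> FULL (clear)
  row 2: 3 empty cells -> not full
  row 3: 4 empty cells -> not full
  row 4: 5 empty cells -> not full
  row 5: 4 empty cells -> not full
  row 6: 0 empty cells -> FULL (clear)
  row 7: 3 empty cells -> not full
  row 8: 4 empty cells -> not full
  row 9: 3 empty cells -> not full
  row 10: 5 empty cells -> not full
Total rows cleared: 2

Answer: 2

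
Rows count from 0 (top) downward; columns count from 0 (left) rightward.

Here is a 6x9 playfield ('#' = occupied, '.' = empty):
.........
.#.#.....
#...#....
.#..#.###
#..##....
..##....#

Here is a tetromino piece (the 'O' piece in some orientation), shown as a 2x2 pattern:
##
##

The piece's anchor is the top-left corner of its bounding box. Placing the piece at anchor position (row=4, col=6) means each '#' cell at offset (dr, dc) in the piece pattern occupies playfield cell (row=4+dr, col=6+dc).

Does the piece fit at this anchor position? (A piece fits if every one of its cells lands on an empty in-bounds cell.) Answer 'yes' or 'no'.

Answer: yes

Derivation:
Check each piece cell at anchor (4, 6):
  offset (0,0) -> (4,6): empty -> OK
  offset (0,1) -> (4,7): empty -> OK
  offset (1,0) -> (5,6): empty -> OK
  offset (1,1) -> (5,7): empty -> OK
All cells valid: yes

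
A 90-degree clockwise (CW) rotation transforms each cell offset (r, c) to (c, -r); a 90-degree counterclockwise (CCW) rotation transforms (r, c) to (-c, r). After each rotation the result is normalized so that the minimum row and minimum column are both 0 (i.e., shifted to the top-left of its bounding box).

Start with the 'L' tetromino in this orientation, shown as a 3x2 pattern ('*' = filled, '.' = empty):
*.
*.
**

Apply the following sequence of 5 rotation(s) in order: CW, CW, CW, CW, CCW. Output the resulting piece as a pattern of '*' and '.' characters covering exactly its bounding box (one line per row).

Start:
*.
*.
**
After rotation 1 (CW):
***
*..
After rotation 2 (CW):
**
.*
.*
After rotation 3 (CW):
..*
***
After rotation 4 (CW):
*.
*.
**
After rotation 5 (CCW):
..*
***

Answer: ..*
***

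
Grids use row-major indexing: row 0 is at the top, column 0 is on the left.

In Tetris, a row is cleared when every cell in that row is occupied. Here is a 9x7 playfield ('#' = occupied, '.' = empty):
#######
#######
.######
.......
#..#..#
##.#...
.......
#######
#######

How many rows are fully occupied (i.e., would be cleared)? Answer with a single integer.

Answer: 4

Derivation:
Check each row:
  row 0: 0 empty cells -> FULL (clear)
  row 1: 0 empty cells -> FULL (clear)
  row 2: 1 empty cell -> not full
  row 3: 7 empty cells -> not full
  row 4: 4 empty cells -> not full
  row 5: 4 empty cells -> not full
  row 6: 7 empty cells -> not full
  row 7: 0 empty cells -> FULL (clear)
  row 8: 0 empty cells -> FULL (clear)
Total rows cleared: 4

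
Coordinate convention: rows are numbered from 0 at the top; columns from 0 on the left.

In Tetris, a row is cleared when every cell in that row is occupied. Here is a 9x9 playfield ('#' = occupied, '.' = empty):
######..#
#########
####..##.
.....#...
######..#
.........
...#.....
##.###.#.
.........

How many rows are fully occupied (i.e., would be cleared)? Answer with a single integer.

Check each row:
  row 0: 2 empty cells -> not full
  row 1: 0 empty cells -> FULL (clear)
  row 2: 3 empty cells -> not full
  row 3: 8 empty cells -> not full
  row 4: 2 empty cells -> not full
  row 5: 9 empty cells -> not full
  row 6: 8 empty cells -> not full
  row 7: 3 empty cells -> not full
  row 8: 9 empty cells -> not full
Total rows cleared: 1

Answer: 1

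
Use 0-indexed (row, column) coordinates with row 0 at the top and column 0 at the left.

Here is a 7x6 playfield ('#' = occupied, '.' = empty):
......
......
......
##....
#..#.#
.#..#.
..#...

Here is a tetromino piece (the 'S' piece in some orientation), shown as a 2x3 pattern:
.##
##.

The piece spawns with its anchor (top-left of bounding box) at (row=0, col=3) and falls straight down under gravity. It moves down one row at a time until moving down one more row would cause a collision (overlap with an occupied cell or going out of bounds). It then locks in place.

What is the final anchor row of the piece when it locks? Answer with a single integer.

Answer: 2

Derivation:
Spawn at (row=0, col=3). Try each row:
  row 0: fits
  row 1: fits
  row 2: fits
  row 3: blocked -> lock at row 2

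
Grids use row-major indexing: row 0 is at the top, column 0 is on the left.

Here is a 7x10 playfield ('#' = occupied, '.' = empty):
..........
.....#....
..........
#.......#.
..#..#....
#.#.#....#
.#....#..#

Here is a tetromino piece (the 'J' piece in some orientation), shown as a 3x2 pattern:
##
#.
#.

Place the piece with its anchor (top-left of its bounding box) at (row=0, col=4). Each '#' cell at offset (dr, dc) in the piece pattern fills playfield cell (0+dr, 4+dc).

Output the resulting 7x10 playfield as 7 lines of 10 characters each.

Answer: ....##....
....##....
....#.....
#.......#.
..#..#....
#.#.#....#
.#....#..#

Derivation:
Fill (0+0,4+0) = (0,4)
Fill (0+0,4+1) = (0,5)
Fill (0+1,4+0) = (1,4)
Fill (0+2,4+0) = (2,4)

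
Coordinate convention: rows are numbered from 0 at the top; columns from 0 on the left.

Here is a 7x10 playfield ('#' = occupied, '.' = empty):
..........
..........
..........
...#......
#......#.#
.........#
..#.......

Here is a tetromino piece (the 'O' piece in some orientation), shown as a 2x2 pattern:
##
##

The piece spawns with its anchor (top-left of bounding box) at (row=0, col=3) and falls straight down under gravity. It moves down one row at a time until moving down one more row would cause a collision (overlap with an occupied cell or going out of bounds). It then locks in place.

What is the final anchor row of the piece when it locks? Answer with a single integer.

Answer: 1

Derivation:
Spawn at (row=0, col=3). Try each row:
  row 0: fits
  row 1: fits
  row 2: blocked -> lock at row 1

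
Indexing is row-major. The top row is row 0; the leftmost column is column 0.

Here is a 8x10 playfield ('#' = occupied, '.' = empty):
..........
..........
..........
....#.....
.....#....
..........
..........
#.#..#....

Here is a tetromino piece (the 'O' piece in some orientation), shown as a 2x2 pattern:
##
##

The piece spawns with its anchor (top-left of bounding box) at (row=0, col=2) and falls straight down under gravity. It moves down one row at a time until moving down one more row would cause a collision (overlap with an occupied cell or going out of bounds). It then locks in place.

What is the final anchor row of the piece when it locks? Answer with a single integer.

Answer: 5

Derivation:
Spawn at (row=0, col=2). Try each row:
  row 0: fits
  row 1: fits
  row 2: fits
  row 3: fits
  row 4: fits
  row 5: fits
  row 6: blocked -> lock at row 5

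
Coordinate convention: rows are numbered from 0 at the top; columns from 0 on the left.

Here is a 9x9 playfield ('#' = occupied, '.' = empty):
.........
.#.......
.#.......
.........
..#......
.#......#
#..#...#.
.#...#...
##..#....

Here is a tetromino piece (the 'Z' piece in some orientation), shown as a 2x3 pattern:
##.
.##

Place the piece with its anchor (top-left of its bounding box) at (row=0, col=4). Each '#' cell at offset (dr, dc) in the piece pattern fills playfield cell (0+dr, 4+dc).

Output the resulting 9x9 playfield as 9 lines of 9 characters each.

Fill (0+0,4+0) = (0,4)
Fill (0+0,4+1) = (0,5)
Fill (0+1,4+1) = (1,5)
Fill (0+1,4+2) = (1,6)

Answer: ....##...
.#...##..
.#.......
.........
..#......
.#......#
#..#...#.
.#...#...
##..#....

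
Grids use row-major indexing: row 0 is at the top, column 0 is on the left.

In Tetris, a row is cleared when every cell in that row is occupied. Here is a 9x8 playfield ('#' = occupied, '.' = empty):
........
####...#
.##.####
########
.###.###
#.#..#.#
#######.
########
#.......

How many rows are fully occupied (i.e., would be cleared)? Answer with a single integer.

Check each row:
  row 0: 8 empty cells -> not full
  row 1: 3 empty cells -> not full
  row 2: 2 empty cells -> not full
  row 3: 0 empty cells -> FULL (clear)
  row 4: 2 empty cells -> not full
  row 5: 4 empty cells -> not full
  row 6: 1 empty cell -> not full
  row 7: 0 empty cells -> FULL (clear)
  row 8: 7 empty cells -> not full
Total rows cleared: 2

Answer: 2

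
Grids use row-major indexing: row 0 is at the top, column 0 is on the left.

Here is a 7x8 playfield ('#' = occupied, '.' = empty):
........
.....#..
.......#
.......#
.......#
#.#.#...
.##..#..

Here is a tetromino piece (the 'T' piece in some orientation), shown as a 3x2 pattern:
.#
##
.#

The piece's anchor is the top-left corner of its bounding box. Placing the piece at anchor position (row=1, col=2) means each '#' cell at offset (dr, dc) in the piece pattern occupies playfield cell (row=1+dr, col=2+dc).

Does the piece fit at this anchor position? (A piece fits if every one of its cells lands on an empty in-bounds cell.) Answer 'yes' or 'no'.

Check each piece cell at anchor (1, 2):
  offset (0,1) -> (1,3): empty -> OK
  offset (1,0) -> (2,2): empty -> OK
  offset (1,1) -> (2,3): empty -> OK
  offset (2,1) -> (3,3): empty -> OK
All cells valid: yes

Answer: yes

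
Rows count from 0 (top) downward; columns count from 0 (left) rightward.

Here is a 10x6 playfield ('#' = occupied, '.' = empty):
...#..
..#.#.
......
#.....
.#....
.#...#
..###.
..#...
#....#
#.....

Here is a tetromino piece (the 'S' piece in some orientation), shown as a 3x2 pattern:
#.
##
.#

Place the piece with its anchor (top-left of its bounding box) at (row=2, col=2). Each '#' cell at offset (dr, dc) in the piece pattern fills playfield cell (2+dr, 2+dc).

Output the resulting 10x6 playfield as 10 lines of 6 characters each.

Answer: ...#..
..#.#.
..#...
#.##..
.#.#..
.#...#
..###.
..#...
#....#
#.....

Derivation:
Fill (2+0,2+0) = (2,2)
Fill (2+1,2+0) = (3,2)
Fill (2+1,2+1) = (3,3)
Fill (2+2,2+1) = (4,3)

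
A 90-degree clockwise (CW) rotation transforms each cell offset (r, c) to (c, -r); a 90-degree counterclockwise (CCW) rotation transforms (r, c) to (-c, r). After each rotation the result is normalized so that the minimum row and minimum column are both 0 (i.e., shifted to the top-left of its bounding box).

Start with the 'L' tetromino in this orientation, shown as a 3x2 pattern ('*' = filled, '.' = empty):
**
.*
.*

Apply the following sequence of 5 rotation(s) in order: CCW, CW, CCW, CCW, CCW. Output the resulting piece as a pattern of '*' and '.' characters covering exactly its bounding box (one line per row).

Answer: ..*
***

Derivation:
Start:
**
.*
.*
After rotation 1 (CCW):
***
*..
After rotation 2 (CW):
**
.*
.*
After rotation 3 (CCW):
***
*..
After rotation 4 (CCW):
*.
*.
**
After rotation 5 (CCW):
..*
***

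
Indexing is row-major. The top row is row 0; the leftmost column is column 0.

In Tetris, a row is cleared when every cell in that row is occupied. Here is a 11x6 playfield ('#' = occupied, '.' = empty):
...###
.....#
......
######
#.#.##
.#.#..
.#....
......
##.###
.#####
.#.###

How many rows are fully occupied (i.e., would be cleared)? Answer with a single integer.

Check each row:
  row 0: 3 empty cells -> not full
  row 1: 5 empty cells -> not full
  row 2: 6 empty cells -> not full
  row 3: 0 empty cells -> FULL (clear)
  row 4: 2 empty cells -> not full
  row 5: 4 empty cells -> not full
  row 6: 5 empty cells -> not full
  row 7: 6 empty cells -> not full
  row 8: 1 empty cell -> not full
  row 9: 1 empty cell -> not full
  row 10: 2 empty cells -> not full
Total rows cleared: 1

Answer: 1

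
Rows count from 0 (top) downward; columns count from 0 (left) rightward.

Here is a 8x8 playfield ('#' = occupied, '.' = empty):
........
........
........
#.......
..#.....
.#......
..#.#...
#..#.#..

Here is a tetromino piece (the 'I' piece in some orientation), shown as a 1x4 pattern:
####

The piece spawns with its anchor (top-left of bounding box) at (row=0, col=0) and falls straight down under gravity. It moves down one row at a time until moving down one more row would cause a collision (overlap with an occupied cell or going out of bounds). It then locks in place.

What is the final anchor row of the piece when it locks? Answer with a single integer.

Answer: 2

Derivation:
Spawn at (row=0, col=0). Try each row:
  row 0: fits
  row 1: fits
  row 2: fits
  row 3: blocked -> lock at row 2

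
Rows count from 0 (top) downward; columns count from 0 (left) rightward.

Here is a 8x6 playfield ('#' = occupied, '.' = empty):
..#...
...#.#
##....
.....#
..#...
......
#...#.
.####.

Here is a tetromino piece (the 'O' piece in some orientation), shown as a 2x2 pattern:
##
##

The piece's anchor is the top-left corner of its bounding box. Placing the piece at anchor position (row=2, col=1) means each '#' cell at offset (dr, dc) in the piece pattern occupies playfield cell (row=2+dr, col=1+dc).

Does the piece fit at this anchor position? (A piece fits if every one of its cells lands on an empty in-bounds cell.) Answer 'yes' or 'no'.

Check each piece cell at anchor (2, 1):
  offset (0,0) -> (2,1): occupied ('#') -> FAIL
  offset (0,1) -> (2,2): empty -> OK
  offset (1,0) -> (3,1): empty -> OK
  offset (1,1) -> (3,2): empty -> OK
All cells valid: no

Answer: no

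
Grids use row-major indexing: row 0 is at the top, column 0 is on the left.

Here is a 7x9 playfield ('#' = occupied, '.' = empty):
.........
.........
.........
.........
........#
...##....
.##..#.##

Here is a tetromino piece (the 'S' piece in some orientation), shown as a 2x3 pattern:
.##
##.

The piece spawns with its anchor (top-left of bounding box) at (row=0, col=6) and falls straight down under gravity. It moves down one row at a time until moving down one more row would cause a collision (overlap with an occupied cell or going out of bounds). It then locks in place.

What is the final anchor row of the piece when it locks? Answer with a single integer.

Spawn at (row=0, col=6). Try each row:
  row 0: fits
  row 1: fits
  row 2: fits
  row 3: fits
  row 4: blocked -> lock at row 3

Answer: 3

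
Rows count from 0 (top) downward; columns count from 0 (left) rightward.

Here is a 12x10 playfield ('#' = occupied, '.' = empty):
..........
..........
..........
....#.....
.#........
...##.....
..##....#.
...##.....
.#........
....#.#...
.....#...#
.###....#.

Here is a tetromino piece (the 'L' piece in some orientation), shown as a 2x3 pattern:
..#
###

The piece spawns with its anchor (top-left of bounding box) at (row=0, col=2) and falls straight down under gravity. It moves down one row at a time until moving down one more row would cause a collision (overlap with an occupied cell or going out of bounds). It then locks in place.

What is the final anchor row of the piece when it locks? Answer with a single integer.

Answer: 1

Derivation:
Spawn at (row=0, col=2). Try each row:
  row 0: fits
  row 1: fits
  row 2: blocked -> lock at row 1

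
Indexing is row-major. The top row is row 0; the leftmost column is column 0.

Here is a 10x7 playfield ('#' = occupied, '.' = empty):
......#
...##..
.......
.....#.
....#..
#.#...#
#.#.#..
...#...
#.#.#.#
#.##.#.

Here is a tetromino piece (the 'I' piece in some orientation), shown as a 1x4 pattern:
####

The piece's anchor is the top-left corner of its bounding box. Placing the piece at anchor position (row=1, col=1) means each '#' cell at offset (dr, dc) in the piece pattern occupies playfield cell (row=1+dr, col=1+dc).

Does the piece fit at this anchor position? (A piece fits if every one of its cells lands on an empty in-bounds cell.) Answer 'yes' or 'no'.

Answer: no

Derivation:
Check each piece cell at anchor (1, 1):
  offset (0,0) -> (1,1): empty -> OK
  offset (0,1) -> (1,2): empty -> OK
  offset (0,2) -> (1,3): occupied ('#') -> FAIL
  offset (0,3) -> (1,4): occupied ('#') -> FAIL
All cells valid: no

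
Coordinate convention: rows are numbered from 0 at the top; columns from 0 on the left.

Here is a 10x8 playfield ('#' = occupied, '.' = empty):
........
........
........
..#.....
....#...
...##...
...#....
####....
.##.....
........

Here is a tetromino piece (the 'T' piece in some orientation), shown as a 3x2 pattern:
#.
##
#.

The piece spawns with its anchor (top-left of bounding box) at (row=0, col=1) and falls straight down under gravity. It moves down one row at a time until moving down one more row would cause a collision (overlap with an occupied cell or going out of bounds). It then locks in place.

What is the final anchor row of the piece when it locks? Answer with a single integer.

Spawn at (row=0, col=1). Try each row:
  row 0: fits
  row 1: fits
  row 2: blocked -> lock at row 1

Answer: 1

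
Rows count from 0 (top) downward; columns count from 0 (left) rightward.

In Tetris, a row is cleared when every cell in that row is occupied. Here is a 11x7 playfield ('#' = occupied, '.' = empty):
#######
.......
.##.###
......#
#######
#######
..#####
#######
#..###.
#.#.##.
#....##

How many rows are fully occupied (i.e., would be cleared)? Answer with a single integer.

Check each row:
  row 0: 0 empty cells -> FULL (clear)
  row 1: 7 empty cells -> not full
  row 2: 2 empty cells -> not full
  row 3: 6 empty cells -> not full
  row 4: 0 empty cells -> FULL (clear)
  row 5: 0 empty cells -> FULL (clear)
  row 6: 2 empty cells -> not full
  row 7: 0 empty cells -> FULL (clear)
  row 8: 3 empty cells -> not full
  row 9: 3 empty cells -> not full
  row 10: 4 empty cells -> not full
Total rows cleared: 4

Answer: 4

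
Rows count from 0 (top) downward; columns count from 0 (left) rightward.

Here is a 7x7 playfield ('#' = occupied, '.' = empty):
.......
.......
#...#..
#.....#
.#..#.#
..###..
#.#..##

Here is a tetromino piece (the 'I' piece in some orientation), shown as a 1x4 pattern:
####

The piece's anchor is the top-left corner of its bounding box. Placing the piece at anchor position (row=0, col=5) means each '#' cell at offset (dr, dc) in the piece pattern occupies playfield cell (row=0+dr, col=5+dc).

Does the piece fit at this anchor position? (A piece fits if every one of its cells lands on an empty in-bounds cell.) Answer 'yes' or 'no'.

Answer: no

Derivation:
Check each piece cell at anchor (0, 5):
  offset (0,0) -> (0,5): empty -> OK
  offset (0,1) -> (0,6): empty -> OK
  offset (0,2) -> (0,7): out of bounds -> FAIL
  offset (0,3) -> (0,8): out of bounds -> FAIL
All cells valid: no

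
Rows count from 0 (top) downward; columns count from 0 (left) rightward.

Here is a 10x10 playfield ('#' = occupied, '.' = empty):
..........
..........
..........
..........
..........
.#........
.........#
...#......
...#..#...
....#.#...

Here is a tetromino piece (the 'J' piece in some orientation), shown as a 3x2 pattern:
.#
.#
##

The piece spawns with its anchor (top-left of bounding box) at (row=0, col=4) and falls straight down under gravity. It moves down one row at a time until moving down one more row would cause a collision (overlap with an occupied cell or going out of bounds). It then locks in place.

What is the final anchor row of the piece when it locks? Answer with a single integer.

Answer: 6

Derivation:
Spawn at (row=0, col=4). Try each row:
  row 0: fits
  row 1: fits
  row 2: fits
  row 3: fits
  row 4: fits
  row 5: fits
  row 6: fits
  row 7: blocked -> lock at row 6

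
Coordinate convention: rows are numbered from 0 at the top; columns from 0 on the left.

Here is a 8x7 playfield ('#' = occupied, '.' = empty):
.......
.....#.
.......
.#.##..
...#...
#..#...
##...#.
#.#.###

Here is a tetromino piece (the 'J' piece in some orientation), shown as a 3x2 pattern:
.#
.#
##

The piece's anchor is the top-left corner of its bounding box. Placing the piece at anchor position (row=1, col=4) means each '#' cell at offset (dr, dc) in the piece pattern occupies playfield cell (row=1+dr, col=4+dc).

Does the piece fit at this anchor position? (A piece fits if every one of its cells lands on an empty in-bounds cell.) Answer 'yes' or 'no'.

Answer: no

Derivation:
Check each piece cell at anchor (1, 4):
  offset (0,1) -> (1,5): occupied ('#') -> FAIL
  offset (1,1) -> (2,5): empty -> OK
  offset (2,0) -> (3,4): occupied ('#') -> FAIL
  offset (2,1) -> (3,5): empty -> OK
All cells valid: no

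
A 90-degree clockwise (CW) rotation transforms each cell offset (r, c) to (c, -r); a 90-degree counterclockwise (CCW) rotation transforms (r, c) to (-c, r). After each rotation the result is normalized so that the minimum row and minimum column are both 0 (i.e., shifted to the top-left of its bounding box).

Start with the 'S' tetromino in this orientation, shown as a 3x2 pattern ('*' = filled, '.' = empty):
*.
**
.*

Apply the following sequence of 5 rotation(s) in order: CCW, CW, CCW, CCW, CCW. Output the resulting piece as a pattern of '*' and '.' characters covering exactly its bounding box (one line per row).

Answer: .**
**.

Derivation:
Start:
*.
**
.*
After rotation 1 (CCW):
.**
**.
After rotation 2 (CW):
*.
**
.*
After rotation 3 (CCW):
.**
**.
After rotation 4 (CCW):
*.
**
.*
After rotation 5 (CCW):
.**
**.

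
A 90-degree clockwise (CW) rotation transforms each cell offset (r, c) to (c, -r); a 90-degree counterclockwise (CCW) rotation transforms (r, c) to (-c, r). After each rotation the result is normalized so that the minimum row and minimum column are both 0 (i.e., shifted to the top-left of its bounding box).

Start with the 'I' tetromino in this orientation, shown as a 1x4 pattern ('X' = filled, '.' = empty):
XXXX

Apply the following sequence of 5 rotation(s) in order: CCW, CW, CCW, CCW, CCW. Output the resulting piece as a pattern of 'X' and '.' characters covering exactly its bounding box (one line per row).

Start:
XXXX
After rotation 1 (CCW):
X
X
X
X
After rotation 2 (CW):
XXXX
After rotation 3 (CCW):
X
X
X
X
After rotation 4 (CCW):
XXXX
After rotation 5 (CCW):
X
X
X
X

Answer: X
X
X
X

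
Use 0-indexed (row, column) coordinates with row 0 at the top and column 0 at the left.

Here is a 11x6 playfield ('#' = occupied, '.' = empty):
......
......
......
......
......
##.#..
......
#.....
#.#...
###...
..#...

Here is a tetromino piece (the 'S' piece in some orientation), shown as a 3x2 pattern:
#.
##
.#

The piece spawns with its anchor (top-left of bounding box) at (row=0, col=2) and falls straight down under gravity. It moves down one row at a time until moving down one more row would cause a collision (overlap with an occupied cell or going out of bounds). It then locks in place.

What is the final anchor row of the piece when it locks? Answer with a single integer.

Answer: 2

Derivation:
Spawn at (row=0, col=2). Try each row:
  row 0: fits
  row 1: fits
  row 2: fits
  row 3: blocked -> lock at row 2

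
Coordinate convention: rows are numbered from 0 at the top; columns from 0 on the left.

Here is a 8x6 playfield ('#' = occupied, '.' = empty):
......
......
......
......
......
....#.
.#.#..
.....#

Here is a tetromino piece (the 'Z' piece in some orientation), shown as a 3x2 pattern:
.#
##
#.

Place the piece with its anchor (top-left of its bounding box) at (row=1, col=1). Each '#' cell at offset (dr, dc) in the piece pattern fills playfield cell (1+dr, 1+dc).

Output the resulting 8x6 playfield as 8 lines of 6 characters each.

Fill (1+0,1+1) = (1,2)
Fill (1+1,1+0) = (2,1)
Fill (1+1,1+1) = (2,2)
Fill (1+2,1+0) = (3,1)

Answer: ......
..#...
.##...
.#....
......
....#.
.#.#..
.....#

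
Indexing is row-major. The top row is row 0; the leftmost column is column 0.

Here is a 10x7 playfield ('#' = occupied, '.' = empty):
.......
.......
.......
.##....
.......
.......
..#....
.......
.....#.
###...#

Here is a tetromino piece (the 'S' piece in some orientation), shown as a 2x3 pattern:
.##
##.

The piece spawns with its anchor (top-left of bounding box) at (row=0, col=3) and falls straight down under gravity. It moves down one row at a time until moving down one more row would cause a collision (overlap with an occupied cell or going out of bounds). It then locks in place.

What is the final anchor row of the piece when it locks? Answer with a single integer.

Answer: 7

Derivation:
Spawn at (row=0, col=3). Try each row:
  row 0: fits
  row 1: fits
  row 2: fits
  row 3: fits
  row 4: fits
  row 5: fits
  row 6: fits
  row 7: fits
  row 8: blocked -> lock at row 7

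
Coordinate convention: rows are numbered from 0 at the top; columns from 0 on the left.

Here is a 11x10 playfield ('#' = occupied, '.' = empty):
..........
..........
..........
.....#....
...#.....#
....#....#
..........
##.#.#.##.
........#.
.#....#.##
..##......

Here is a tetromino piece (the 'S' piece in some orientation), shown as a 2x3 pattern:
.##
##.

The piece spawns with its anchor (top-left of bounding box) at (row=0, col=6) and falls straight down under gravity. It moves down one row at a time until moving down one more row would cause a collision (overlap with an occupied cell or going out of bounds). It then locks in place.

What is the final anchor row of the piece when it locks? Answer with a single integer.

Spawn at (row=0, col=6). Try each row:
  row 0: fits
  row 1: fits
  row 2: fits
  row 3: fits
  row 4: fits
  row 5: fits
  row 6: blocked -> lock at row 5

Answer: 5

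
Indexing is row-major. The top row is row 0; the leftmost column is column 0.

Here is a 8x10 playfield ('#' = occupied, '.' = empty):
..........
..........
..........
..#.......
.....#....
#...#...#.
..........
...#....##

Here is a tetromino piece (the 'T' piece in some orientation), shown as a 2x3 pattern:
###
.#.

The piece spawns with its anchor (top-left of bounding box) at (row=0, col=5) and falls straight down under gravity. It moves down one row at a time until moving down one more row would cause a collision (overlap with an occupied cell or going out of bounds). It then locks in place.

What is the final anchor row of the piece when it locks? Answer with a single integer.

Spawn at (row=0, col=5). Try each row:
  row 0: fits
  row 1: fits
  row 2: fits
  row 3: fits
  row 4: blocked -> lock at row 3

Answer: 3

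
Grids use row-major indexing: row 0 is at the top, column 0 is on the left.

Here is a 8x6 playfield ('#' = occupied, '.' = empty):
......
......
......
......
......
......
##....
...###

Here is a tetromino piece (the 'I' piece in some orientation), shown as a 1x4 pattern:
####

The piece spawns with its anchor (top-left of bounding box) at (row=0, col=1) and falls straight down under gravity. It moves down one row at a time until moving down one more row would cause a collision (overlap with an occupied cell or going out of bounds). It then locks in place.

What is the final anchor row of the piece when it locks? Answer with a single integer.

Spawn at (row=0, col=1). Try each row:
  row 0: fits
  row 1: fits
  row 2: fits
  row 3: fits
  row 4: fits
  row 5: fits
  row 6: blocked -> lock at row 5

Answer: 5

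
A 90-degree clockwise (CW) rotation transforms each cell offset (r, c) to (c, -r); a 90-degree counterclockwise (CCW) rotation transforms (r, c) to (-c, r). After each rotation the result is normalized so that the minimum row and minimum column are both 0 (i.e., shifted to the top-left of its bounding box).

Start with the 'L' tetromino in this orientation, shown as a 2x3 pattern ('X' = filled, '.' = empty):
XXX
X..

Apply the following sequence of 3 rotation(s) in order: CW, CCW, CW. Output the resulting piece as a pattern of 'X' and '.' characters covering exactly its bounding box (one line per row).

Answer: XX
.X
.X

Derivation:
Start:
XXX
X..
After rotation 1 (CW):
XX
.X
.X
After rotation 2 (CCW):
XXX
X..
After rotation 3 (CW):
XX
.X
.X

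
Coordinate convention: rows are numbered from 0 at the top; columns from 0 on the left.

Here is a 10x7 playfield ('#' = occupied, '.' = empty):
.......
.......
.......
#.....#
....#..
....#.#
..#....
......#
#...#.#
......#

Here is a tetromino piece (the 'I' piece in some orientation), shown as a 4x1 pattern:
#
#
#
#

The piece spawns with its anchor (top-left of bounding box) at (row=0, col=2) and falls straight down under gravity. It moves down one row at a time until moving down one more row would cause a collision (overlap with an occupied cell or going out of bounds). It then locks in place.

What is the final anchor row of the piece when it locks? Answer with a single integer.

Answer: 2

Derivation:
Spawn at (row=0, col=2). Try each row:
  row 0: fits
  row 1: fits
  row 2: fits
  row 3: blocked -> lock at row 2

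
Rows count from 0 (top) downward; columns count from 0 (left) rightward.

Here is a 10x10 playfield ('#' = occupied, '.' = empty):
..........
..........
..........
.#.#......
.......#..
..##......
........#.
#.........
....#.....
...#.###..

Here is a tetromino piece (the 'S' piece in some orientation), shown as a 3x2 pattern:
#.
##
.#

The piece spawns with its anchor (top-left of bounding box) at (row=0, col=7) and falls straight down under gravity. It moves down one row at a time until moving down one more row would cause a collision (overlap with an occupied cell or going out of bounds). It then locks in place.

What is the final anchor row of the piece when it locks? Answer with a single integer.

Answer: 2

Derivation:
Spawn at (row=0, col=7). Try each row:
  row 0: fits
  row 1: fits
  row 2: fits
  row 3: blocked -> lock at row 2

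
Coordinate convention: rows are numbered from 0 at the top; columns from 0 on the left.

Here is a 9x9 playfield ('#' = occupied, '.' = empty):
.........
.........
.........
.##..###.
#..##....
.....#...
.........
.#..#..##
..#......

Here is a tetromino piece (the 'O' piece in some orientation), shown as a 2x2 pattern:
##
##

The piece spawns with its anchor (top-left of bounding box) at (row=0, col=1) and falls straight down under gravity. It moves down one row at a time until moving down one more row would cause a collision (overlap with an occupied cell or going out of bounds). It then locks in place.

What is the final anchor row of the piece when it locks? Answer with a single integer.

Spawn at (row=0, col=1). Try each row:
  row 0: fits
  row 1: fits
  row 2: blocked -> lock at row 1

Answer: 1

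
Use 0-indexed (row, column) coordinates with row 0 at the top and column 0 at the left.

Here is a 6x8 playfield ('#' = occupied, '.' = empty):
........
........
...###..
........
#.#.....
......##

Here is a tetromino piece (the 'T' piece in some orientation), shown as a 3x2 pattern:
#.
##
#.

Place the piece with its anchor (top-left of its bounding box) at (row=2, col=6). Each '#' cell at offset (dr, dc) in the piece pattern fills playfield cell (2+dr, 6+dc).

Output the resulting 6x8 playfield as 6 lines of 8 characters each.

Answer: ........
........
...####.
......##
#.#...#.
......##

Derivation:
Fill (2+0,6+0) = (2,6)
Fill (2+1,6+0) = (3,6)
Fill (2+1,6+1) = (3,7)
Fill (2+2,6+0) = (4,6)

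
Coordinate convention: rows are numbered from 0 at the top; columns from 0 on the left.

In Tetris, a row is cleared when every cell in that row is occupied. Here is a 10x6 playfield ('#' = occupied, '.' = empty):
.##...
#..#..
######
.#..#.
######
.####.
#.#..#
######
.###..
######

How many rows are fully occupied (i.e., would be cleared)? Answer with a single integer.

Check each row:
  row 0: 4 empty cells -> not full
  row 1: 4 empty cells -> not full
  row 2: 0 empty cells -> FULL (clear)
  row 3: 4 empty cells -> not full
  row 4: 0 empty cells -> FULL (clear)
  row 5: 2 empty cells -> not full
  row 6: 3 empty cells -> not full
  row 7: 0 empty cells -> FULL (clear)
  row 8: 3 empty cells -> not full
  row 9: 0 empty cells -> FULL (clear)
Total rows cleared: 4

Answer: 4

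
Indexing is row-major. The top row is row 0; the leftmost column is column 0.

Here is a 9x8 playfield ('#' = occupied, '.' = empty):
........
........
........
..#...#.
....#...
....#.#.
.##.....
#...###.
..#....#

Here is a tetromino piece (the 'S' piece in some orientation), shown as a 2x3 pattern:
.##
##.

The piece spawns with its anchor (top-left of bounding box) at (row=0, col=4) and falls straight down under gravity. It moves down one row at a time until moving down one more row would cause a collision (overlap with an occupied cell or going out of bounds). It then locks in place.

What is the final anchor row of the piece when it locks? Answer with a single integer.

Spawn at (row=0, col=4). Try each row:
  row 0: fits
  row 1: fits
  row 2: fits
  row 3: blocked -> lock at row 2

Answer: 2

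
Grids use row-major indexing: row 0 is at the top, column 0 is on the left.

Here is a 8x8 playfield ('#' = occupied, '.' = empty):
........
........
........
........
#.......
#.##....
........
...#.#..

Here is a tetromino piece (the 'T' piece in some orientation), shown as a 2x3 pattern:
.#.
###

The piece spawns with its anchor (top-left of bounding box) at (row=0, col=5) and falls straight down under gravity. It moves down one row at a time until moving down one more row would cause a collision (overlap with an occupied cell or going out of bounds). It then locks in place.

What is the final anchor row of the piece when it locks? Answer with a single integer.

Answer: 5

Derivation:
Spawn at (row=0, col=5). Try each row:
  row 0: fits
  row 1: fits
  row 2: fits
  row 3: fits
  row 4: fits
  row 5: fits
  row 6: blocked -> lock at row 5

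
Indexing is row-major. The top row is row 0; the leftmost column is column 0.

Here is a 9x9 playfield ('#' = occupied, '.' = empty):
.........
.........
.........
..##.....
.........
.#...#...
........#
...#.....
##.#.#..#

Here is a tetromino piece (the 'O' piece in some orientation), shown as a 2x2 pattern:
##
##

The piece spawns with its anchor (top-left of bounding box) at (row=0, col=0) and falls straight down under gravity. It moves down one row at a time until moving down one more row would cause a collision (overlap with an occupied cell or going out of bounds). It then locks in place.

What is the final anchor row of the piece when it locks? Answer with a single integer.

Answer: 3

Derivation:
Spawn at (row=0, col=0). Try each row:
  row 0: fits
  row 1: fits
  row 2: fits
  row 3: fits
  row 4: blocked -> lock at row 3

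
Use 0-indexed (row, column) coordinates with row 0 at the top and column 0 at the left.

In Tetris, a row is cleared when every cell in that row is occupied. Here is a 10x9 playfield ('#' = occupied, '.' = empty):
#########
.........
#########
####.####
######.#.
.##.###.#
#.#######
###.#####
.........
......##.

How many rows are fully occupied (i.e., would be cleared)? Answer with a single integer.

Check each row:
  row 0: 0 empty cells -> FULL (clear)
  row 1: 9 empty cells -> not full
  row 2: 0 empty cells -> FULL (clear)
  row 3: 1 empty cell -> not full
  row 4: 2 empty cells -> not full
  row 5: 3 empty cells -> not full
  row 6: 1 empty cell -> not full
  row 7: 1 empty cell -> not full
  row 8: 9 empty cells -> not full
  row 9: 7 empty cells -> not full
Total rows cleared: 2

Answer: 2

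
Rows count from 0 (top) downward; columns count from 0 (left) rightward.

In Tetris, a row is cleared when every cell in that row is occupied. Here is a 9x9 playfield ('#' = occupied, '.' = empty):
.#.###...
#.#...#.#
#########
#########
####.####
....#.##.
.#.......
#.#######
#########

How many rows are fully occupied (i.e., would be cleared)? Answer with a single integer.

Check each row:
  row 0: 5 empty cells -> not full
  row 1: 5 empty cells -> not full
  row 2: 0 empty cells -> FULL (clear)
  row 3: 0 empty cells -> FULL (clear)
  row 4: 1 empty cell -> not full
  row 5: 6 empty cells -> not full
  row 6: 8 empty cells -> not full
  row 7: 1 empty cell -> not full
  row 8: 0 empty cells -> FULL (clear)
Total rows cleared: 3

Answer: 3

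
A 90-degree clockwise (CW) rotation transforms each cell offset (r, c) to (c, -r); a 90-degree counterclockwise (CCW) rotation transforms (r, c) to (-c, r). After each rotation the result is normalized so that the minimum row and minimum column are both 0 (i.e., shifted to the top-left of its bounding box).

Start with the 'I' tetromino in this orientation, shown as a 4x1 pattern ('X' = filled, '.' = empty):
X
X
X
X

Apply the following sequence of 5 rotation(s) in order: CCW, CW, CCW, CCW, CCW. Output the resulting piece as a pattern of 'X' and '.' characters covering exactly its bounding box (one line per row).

Start:
X
X
X
X
After rotation 1 (CCW):
XXXX
After rotation 2 (CW):
X
X
X
X
After rotation 3 (CCW):
XXXX
After rotation 4 (CCW):
X
X
X
X
After rotation 5 (CCW):
XXXX

Answer: XXXX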